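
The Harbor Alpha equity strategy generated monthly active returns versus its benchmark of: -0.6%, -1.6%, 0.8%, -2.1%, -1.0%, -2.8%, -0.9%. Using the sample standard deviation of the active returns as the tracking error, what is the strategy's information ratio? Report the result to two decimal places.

-1.01

Mean return r̄ = -8.20 / 7 = -1.1714%
Σ(r − r̄)² = 8.0143; sample σ = √(8.0143/6) = 1.1557%
IR = r̄ / tracking error = -1.1714 / 1.1557 = -1.0136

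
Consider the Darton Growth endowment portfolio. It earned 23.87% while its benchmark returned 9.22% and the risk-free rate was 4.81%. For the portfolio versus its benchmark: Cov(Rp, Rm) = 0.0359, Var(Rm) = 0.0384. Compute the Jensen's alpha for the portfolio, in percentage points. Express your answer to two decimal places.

14.94

β = Cov / Var = 0.0359 / 0.0384 = 0.9349
E[R] = Rf + β(Rm − Rf) = 4.81% + 0.9349 × (9.22% − 4.81%) = 8.9329%
α = Rp − E[R] = 23.87% − 8.9329% = 14.9371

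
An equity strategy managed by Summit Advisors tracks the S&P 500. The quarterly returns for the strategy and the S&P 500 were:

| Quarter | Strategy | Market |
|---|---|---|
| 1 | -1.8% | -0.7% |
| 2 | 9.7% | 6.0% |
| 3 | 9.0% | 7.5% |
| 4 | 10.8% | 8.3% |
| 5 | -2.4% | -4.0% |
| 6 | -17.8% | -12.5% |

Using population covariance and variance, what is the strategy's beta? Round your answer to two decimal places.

1.34

r̄p = 1.2500%,  r̄m = 0.7667%
Cov = Σ(rp − r̄p)(rm − r̄m) / 6 = 73.8250
Var(rm) = Σ(rm − r̄m)² / 6 = 55.0589
β = Cov / Var = 73.8250 / 55.0589 = 1.3408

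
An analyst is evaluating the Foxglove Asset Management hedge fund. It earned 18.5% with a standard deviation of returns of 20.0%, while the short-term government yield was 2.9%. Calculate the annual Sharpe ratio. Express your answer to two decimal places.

0.78

Sharpe = (Rp − Rf) / σp = (18.5% − 2.9%) / 20.0% = 15.60% / 20.0% = 0.7800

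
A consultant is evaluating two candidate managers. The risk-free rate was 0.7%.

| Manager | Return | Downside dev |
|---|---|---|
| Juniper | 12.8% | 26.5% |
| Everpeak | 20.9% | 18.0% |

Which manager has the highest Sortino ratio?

Everpeak

Juniper: Sortino ratio = (12.8% − 0.7%) / 26.5% = 0.457
Everpeak: Sortino ratio = (20.9% − 0.7%) / 18.0% = 1.122
Highest: Everpeak (1.122).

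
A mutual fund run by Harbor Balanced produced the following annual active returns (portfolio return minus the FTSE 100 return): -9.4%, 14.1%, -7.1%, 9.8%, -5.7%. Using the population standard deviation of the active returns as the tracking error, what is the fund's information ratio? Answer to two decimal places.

0.04

r̄ = (-9.4 + 14.1 − 7.1 + 9.8 − 5.7) / 5 = 0.3400%
Σ(r − r̄)² = (-9.4 − 0.3400)² + (14.1 − 0.3400)² + (-7.1 − 0.3400)² + … = 465.5320
population σ = √(465.5320 / 5) = √93.1064 = 9.6492%
IR = r̄ / tracking error = 0.3400 / 9.6492 = 0.0352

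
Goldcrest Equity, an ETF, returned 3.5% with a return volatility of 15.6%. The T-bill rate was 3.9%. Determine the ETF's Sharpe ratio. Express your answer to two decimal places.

-0.03

Sharpe = (Rp − Rf) / σp = (3.5% − 3.9%) / 15.6% = -0.40% / 15.6% = -0.0256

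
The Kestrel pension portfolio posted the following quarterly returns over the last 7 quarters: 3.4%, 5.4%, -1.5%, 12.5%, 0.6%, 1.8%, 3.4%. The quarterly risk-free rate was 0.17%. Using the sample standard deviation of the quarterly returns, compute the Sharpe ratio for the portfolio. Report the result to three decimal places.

μ = (3.4 + 5.4 − 1.5 + 12.5 + 0.6 + 1.8 + 3.4) / 7 = 3.6571%
Sample σ = √[Σ(r − μ)² / 6] = √[120.7571 / 6] = √20.1262 = 4.4862%
Sharpe = (μ − rf) / σ = (3.6571 − 0.17) / 4.4862 = 3.4871 / 4.4862 = 0.7773

0.777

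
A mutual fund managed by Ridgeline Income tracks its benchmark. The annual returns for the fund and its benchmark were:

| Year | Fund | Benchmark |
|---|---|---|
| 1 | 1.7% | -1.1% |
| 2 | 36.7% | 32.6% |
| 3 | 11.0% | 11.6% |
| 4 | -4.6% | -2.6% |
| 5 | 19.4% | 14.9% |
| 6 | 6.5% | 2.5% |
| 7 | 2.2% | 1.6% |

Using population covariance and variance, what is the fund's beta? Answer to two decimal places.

1.10

r̄p = 10.4143%,  r̄m = 8.5000%
Cov = Σ(rp − r̄p)(rm − r̄m) / 7 = 146.1843
Var(rm) = Σ(rm − r̄m)² / 7 = 132.9086
β = Cov / Var = 146.1843 / 132.9086 = 1.0999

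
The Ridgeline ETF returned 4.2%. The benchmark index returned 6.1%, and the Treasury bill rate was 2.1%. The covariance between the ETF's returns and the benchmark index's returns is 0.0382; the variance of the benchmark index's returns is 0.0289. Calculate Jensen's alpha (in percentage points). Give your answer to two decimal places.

β = Cov / Var = 0.0382 / 0.0289 = 1.3218
E[R] = Rf + β(Rm − Rf) = 2.1% + 1.3218 × (6.1% − 2.1%) = 7.3872%
α = Rp − E[R] = 4.2% − 7.3872% = -3.1872

-3.19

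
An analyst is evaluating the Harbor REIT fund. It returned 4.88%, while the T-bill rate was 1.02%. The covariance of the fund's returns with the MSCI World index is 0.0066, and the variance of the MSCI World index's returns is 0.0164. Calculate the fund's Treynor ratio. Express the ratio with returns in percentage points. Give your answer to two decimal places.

β = Cov / Var = 0.0066 / 0.0164 = 0.4024
Treynor = (Rp − Rf) / β = (4.88% − 1.02%) / 0.4024 = 3.86 / 0.4024 = 9.5924

9.59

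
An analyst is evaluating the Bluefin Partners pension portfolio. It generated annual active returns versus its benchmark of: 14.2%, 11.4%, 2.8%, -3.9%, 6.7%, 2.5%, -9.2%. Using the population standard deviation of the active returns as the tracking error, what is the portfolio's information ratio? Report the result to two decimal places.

μ = (14.2 + 11.4 + 2.8 − 3.9 + 6.7 + 2.5 − 9.2) / 7 = 3.5000%
Σ(r − μ)² = 404.6800; population σ = √(404.6800/7) = 7.6034%
IR = μ / tracking error = 3.5000 / 7.6034 = 0.4603

0.46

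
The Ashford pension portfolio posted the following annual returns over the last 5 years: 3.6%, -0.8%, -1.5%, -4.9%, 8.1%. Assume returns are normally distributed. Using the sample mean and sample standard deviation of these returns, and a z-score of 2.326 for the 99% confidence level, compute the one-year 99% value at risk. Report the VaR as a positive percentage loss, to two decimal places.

10.81

r̄ = (3.6 − 0.8 − 1.5 − 4.9 + 8.1) / 5 = 0.9000%
Sample std dev = √[101.4200 / 4] = 5.0354%
VaR = −(r̄ − z·σ) = −(0.9000 − 2.326 × 5.0354) = −(-10.8123) = 10.8123%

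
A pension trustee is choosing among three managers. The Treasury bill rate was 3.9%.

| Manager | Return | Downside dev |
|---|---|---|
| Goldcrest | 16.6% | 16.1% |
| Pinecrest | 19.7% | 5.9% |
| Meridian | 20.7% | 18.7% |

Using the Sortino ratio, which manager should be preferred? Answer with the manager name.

Pinecrest

Goldcrest: Sortino ratio = (16.6% − 3.9%) / 16.1% = 0.789
Pinecrest: Sortino ratio = (19.7% − 3.9%) / 5.9% = 2.678
Meridian: Sortino ratio = (20.7% − 3.9%) / 18.7% = 0.898
Highest: Pinecrest (2.678).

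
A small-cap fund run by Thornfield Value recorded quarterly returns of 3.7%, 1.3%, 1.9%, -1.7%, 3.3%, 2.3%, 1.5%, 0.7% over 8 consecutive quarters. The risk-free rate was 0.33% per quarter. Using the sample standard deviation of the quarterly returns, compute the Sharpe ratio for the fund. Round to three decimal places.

Mean return μ = 13.00 / 8 = 1.6250%
Sample std dev = √[19.6750 / 7] = 1.6765%
Sharpe = (μ − rf) / σ = (1.6250 − 0.33) / 1.6765 = 1.2950 / 1.6765 = 0.7724

0.772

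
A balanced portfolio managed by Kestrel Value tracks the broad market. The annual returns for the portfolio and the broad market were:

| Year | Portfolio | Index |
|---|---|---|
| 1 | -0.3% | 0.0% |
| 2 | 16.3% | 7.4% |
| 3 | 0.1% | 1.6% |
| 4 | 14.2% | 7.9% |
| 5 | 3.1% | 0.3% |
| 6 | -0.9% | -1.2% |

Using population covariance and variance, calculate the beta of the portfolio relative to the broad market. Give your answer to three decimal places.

1.887

r̄p = 5.4167%,  r̄m = 2.6667%
Cov = Σ(rp − r̄p)(rm − r̄m) / 6 = 24.7172
Var(rm) = Σ(rm − r̄m)² / 6 = 13.0989
β = Cov / Var = 24.7172 / 13.0989 = 1.8870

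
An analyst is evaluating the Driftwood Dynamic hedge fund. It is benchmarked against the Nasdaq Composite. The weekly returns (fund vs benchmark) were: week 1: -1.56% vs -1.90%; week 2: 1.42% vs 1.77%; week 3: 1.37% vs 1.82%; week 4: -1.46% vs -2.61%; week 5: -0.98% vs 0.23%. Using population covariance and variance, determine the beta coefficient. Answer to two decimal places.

0.68

r̄p = -0.2420%,  r̄m = -0.1380%
Cov = Σ(rp − r̄p)(rm − r̄m) / 5 = 2.2778
Var(rm) = Σ(rm − r̄m)² / 5 = 3.3650
β = Cov / Var = 2.2778 / 3.3650 = 0.6769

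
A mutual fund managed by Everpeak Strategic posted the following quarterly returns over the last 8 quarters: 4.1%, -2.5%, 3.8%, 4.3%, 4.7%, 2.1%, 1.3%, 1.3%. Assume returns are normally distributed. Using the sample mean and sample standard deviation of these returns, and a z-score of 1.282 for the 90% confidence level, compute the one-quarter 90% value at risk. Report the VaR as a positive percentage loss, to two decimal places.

0.69

r̄ = (4.1 − 2.5 + 3.8 + 4.3 + 4.7 + 2.1 + 1.3 + 1.3) / 8 = 2.3875%
Σ(r − r̄)² = 40.2688; sample σ = √(40.2688/7) = 2.3985%
VaR = −(r̄ − z·σ) = −(2.3875 − 1.282 × 2.3985) = −(-0.6874) = 0.6874%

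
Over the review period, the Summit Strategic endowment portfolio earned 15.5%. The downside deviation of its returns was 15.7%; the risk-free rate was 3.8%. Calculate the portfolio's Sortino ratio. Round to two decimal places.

0.75

Sortino = (Rp − Rf) / σd = (15.5% − 3.8%) / 15.7% = 11.70% / 15.7% = 0.7452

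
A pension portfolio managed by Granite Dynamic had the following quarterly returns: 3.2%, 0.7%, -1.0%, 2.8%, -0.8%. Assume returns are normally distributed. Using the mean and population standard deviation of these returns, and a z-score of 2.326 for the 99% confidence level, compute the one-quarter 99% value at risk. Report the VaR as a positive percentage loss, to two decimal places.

r̄ = (3.2 + 0.7 − 1 + 2.8 − 0.8) / 5 = 4.90 / 5 = 0.9800%
Σ(r − r̄)² = (3.2 − 0.9800)² + (0.7 − 0.9800)² + … = 15.4080
population σ = √(15.4080 / 5) = √3.0816 = 1.7554%
VaR = −(r̄ − z·σ) = −(0.9800 − 2.326 × 1.7554) = −(-3.1031) = 3.1031%

3.10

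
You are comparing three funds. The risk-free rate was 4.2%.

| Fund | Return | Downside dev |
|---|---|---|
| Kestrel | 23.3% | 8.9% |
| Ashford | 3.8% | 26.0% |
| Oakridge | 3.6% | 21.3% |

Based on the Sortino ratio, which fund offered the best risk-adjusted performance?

Kestrel: Sortino ratio = (23.3% − 4.2%) / 8.9% = 2.146
Ashford: Sortino ratio = (3.8% − 4.2%) / 26.0% = -0.015
Oakridge: Sortino ratio = (3.6% − 4.2%) / 21.3% = -0.028
Highest: Kestrel (2.146).

Kestrel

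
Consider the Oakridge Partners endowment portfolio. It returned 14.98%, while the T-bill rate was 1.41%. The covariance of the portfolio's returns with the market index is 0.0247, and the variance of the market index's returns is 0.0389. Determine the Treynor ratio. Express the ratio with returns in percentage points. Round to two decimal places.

21.37

β = Cov / Var = 0.0247 / 0.0389 = 0.6350
Treynor = (Rp − Rf) / β = (14.98% − 1.41%) / 0.6350 = 13.57 / 0.6350 = 21.3701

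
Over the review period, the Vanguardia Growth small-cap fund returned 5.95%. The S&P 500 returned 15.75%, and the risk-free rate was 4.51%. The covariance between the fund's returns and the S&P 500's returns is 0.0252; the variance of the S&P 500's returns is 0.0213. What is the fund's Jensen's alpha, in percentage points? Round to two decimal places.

β = Cov / Var = 0.0252 / 0.0213 = 1.1831
E[R] = Rf + β(Rm − Rf) = 4.51% + 1.1831 × (15.75% − 4.51%) = 17.8080%
α = Rp − E[R] = 5.95% − 17.8080% = -11.8580

-11.86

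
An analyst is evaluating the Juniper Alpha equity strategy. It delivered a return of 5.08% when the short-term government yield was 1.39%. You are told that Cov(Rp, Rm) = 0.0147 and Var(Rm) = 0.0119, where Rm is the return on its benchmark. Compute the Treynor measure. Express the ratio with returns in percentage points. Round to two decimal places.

2.99

β = Cov / Var = 0.0147 / 0.0119 = 1.2353
Treynor = (Rp − Rf) / β = (5.08% − 1.39%) / 1.2353 = 3.69 / 1.2353 = 2.9871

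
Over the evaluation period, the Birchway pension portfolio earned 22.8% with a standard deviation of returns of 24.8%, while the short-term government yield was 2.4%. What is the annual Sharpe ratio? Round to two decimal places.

Sharpe = (Rp − Rf) / σp = (22.8% − 2.4%) / 24.8% = 20.40% / 24.8% = 0.8226

0.82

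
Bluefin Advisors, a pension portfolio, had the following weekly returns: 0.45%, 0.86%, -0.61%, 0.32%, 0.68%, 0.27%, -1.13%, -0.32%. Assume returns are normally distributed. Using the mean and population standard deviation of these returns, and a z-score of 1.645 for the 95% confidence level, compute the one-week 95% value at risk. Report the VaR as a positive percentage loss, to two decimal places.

0.99

Mean return μ = 0.520 / 8 = 0.0650%
Σ(r − μ)² = (0.45 − 0.0650)² + (0.86 − 0.0650)² + (-0.61 − 0.0650)² + … = 3.2974
population σ = √(3.2974 / 8) = √0.4122 = 0.6420%
VaR = −(μ − z·σ) = −(0.0650 − 1.645 × 0.6420) = −(-0.9911) = 0.9911%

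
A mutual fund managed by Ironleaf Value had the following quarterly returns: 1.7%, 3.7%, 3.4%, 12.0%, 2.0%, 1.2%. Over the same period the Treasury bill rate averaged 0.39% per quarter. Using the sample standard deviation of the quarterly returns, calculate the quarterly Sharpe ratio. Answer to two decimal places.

r̄ = (1.7 + 3.7 + 3.4 + 12 + 2 + 1.2) / 6 = 4.0000%
Sample std dev = √[81.5800 / 5] = 4.0393%
Sharpe = (r̄ − rf) / σ = (4.0000 − 0.39) / 4.0393 = 3.6100 / 4.0393 = 0.8937

0.89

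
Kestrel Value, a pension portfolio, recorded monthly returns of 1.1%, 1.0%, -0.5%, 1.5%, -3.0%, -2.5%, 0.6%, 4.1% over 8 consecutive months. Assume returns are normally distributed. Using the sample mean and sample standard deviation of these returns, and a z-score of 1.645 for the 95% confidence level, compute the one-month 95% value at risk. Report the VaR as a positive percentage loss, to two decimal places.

r̄ = (1.1 + 1 − 0.5 + 1.5 − 3 − 2.5 + 0.6 + 4.1) / 8 = 0.2875%
Σ(r − r̄)² = 36.4688; sample σ = √(36.4688/7) = 2.2825%
VaR = −(r̄ − z·σ) = −(0.2875 − 1.645 × 2.2825) = −(-3.4672) = 3.4672%

3.47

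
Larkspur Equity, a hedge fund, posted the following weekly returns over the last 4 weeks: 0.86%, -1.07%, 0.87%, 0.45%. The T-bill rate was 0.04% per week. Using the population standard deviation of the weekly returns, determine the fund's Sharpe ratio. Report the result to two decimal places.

r̄ = (0.86 − 1.07 + 0.87 + 0.45) / 4 = 0.2775%
Σ(r − r̄)² = 2.5359; population σ = √(2.5359/4) = 0.7962%
Sharpe = (r̄ − rf) / σ = (0.2775 − 0.04) / 0.7962 = 0.2375 / 0.7962 = 0.2983

0.30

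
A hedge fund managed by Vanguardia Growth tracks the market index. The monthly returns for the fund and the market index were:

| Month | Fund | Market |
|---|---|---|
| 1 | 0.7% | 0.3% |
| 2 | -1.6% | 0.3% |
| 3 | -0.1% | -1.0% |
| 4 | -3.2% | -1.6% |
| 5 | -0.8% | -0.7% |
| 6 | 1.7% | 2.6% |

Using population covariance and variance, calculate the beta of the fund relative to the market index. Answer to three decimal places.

0.899

r̄p = -0.5500%,  r̄m = -0.0167%
Cov = Σ(rp − r̄p)(rm − r̄m) / 6 = 1.6458
Var(rm) = Σ(rm − r̄m)² / 6 = 1.8314
β = Cov / Var = 1.6458 / 1.8314 = 0.8987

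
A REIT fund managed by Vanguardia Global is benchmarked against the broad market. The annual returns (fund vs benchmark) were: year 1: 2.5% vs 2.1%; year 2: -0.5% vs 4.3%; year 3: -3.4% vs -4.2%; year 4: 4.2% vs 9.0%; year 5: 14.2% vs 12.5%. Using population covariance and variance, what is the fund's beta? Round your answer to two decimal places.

r̄p = 3.4000%,  r̄m = 4.7400%
Cov = Σ(rp − r̄p)(rm − r̄m) / 5 = 30.4200
Var(rm) = Σ(rm − r̄m)² / 5 = 33.0904
β = Cov / Var = 30.4200 / 33.0904 = 0.9193

0.92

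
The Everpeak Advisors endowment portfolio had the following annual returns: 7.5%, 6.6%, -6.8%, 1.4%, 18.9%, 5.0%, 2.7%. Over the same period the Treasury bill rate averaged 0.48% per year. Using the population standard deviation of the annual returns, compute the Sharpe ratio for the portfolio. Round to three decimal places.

Mean return r̄ = 35.30 / 7 = 5.0429%
Population std dev = √[359.4971 / 7] = 7.1664%
Sharpe = (r̄ − rf) / σ = (5.0429 − 0.48) / 7.1664 = 4.5629 / 7.1664 = 0.6367

0.637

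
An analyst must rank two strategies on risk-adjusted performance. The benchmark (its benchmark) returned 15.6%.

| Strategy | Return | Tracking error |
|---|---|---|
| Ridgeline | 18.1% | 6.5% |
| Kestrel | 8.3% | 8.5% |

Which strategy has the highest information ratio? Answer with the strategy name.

Ridgeline: IR = (18.1% − 15.6%) / 6.5% = 0.385
Kestrel: IR = (8.3% − 15.6%) / 8.5% = -0.859
Highest: Ridgeline (0.385).

Ridgeline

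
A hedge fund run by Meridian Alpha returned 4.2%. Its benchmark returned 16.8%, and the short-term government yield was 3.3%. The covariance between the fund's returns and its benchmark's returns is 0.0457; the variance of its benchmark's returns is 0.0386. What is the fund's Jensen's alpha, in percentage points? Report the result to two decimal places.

β = Cov / Var = 0.0457 / 0.0386 = 1.1839
E[R] = Rf + β(Rm − Rf) = 3.3% + 1.1839 × (16.8% − 3.3%) = 19.2827%
α = Rp − E[R] = 4.2% − 19.2827% = -15.0827

-15.08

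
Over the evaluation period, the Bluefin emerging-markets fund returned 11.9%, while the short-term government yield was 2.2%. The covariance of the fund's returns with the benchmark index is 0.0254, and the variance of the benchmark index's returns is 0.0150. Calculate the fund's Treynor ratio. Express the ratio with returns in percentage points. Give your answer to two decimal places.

5.73

β = Cov / Var = 0.0254 / 0.0150 = 1.6933
Treynor = (Rp − Rf) / β = (11.9% − 2.2%) / 1.6933 = 9.70 / 1.6933 = 5.7285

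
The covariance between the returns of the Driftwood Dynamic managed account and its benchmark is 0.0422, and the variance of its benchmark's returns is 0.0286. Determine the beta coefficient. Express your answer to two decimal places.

1.48

β = Cov(Rp, Rm) / Var(Rm) = 0.0422 / 0.0286 = 1.4755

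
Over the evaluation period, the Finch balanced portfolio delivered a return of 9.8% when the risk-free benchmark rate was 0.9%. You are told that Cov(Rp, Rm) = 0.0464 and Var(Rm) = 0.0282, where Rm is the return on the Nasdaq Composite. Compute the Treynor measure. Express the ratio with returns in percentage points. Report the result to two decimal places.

5.41

β = Cov / Var = 0.0464 / 0.0282 = 1.6454
Treynor = (Rp − Rf) / β = (9.8% − 0.9%) / 1.6454 = 8.90 / 1.6454 = 5.4090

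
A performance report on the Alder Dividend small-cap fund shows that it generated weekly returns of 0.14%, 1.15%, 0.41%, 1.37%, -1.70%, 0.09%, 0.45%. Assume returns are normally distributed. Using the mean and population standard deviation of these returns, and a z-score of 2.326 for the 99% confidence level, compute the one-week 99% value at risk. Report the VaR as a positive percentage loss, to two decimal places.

1.87

μ = (0.14 + 1.15 + 0.41 + 1.37 − 1.7 + 0.09 + 0.45) / 7 = 1.910 / 7 = 0.2729%
Σ(r − μ)² = (0.14 − 0.2729)² + (1.15 − 0.2729)² + … = 5.9665
population σ = √(5.9665 / 7) = √0.8524 = 0.9233%
VaR = −(μ − z·σ) = −(0.2729 − 2.326 × 0.9233) = −(-1.8747) = 1.8747%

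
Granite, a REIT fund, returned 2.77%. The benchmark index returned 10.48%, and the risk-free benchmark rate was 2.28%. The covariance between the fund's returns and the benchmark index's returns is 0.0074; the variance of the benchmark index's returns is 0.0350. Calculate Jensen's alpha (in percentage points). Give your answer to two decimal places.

β = Cov / Var = 0.0074 / 0.0350 = 0.2114
E[R] = Rf + β(Rm − Rf) = 2.28% + 0.2114 × (10.48% − 2.28%) = 4.0135%
α = Rp − E[R] = 2.77% − 4.0135% = -1.2435

-1.24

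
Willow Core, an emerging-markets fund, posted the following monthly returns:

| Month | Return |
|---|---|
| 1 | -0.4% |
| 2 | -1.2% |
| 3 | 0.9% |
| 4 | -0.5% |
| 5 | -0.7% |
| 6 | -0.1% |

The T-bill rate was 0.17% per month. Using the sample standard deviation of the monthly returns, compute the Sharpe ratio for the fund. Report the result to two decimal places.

-0.71

μ = (-0.4 − 1.2 + 0.9 − 0.5 − 0.7 − 0.1) / 6 = -0.3333%
Sample σ = √[Σ(r − μ)² / 5] = √[2.4933 / 5] = √0.4987 = 0.7062%
Sharpe = (μ − rf) / σ = (-0.3333 − 0.17) / 0.7062 = -0.5033 / 0.7062 = -0.7127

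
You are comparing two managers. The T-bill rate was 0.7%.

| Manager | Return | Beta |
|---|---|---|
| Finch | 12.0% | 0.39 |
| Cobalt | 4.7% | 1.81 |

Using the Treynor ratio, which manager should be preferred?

Finch

Finch: Treynor = (12.0% − 0.7%) / 0.39 = 28.974
Cobalt: Treynor = (4.7% − 0.7%) / 1.81 = 2.210
Highest: Finch (28.974).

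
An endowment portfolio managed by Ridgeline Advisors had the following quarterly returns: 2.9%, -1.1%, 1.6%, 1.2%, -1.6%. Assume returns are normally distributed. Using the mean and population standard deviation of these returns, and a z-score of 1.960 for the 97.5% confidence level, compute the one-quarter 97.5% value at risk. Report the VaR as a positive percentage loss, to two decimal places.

2.72

r̄ = (2.9 − 1.1 + 1.6 + 1.2 − 1.6) / 5 = 3.00 / 5 = 0.6000%
Σ(r − r̄)² = 14.3800; population σ = √(14.3800/5) = 1.6959%
VaR = −(r̄ − z·σ) = −(0.6000 − 1.960 × 1.6959) = −(-2.7240) = 2.7240%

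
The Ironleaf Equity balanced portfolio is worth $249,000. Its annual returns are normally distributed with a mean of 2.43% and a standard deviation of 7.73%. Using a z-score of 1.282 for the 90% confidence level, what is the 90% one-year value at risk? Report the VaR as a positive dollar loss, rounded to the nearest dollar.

$18,625

Return at the 90% tail: μ − z·σ = 2.43% − 1.282 × 7.73% = 2.43 − 9.90986 = -7.47986%
VaR = −(-7.47986%) × $249,000 = 7.47986% × $249,000 = $18,625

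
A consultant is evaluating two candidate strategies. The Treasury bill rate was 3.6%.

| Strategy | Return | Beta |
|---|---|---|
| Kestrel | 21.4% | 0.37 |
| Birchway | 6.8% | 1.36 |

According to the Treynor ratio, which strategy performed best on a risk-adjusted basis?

Kestrel: Treynor = (21.4% − 3.6%) / 0.37 = 48.108
Birchway: Treynor = (6.8% − 3.6%) / 1.36 = 2.353
Highest: Kestrel (48.108).

Kestrel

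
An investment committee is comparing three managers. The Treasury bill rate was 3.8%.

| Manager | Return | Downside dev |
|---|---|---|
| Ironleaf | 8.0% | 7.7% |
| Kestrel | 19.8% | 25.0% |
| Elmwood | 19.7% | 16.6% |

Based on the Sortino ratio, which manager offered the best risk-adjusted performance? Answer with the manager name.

Elmwood

Ironleaf: Sortino ratio = (8.0% − 3.8%) / 7.7% = 0.545
Kestrel: Sortino ratio = (19.8% − 3.8%) / 25.0% = 0.640
Elmwood: Sortino ratio = (19.7% − 3.8%) / 16.6% = 0.958
Highest: Elmwood (0.958).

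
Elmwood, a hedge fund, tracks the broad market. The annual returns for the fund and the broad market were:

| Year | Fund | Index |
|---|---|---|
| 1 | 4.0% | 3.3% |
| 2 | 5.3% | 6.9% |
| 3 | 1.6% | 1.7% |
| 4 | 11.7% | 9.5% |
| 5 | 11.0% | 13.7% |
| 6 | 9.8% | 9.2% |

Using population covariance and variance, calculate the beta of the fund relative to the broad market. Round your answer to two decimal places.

r̄p = 7.2333%,  r̄m = 7.3833%
Cov = Σ(rp − r̄p)(rm − r̄m) / 6 = 14.0106
Var(rm) = Σ(rm − r̄m)² / 6 = 16.1481
β = Cov / Var = 14.0106 / 16.1481 = 0.8676

0.87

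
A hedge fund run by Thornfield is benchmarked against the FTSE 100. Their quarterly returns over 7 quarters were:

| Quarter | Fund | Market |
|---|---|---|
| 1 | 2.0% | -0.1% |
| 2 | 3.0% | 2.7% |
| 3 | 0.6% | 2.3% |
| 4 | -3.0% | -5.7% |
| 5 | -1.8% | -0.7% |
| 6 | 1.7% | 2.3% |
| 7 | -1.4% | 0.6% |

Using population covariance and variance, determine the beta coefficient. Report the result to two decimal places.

0.60

r̄p = 0.1571%,  r̄m = 0.2000%
Cov = Σ(rp − r̄p)(rm − r̄m) / 7 = 4.3557
Var(rm) = Σ(rm − r̄m)² / 7 = 7.2771
β = Cov / Var = 4.3557 / 7.2771 = 0.5985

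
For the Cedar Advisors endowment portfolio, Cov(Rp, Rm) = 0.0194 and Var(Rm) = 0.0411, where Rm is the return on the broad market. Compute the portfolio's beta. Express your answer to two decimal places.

0.47

β = Cov(Rp, Rm) / Var(Rm) = 0.0194 / 0.0411 = 0.4720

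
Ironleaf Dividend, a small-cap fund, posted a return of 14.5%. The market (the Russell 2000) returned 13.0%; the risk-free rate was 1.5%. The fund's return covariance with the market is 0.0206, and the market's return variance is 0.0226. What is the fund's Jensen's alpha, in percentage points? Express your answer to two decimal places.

β = Cov / Var = 0.0206 / 0.0226 = 0.9115
E[R] = Rf + β(Rm − Rf) = 1.5% + 0.9115 × (13.0% − 1.5%) = 11.9823%
α = Rp − E[R] = 14.5% − 11.9823% = 2.5177

2.52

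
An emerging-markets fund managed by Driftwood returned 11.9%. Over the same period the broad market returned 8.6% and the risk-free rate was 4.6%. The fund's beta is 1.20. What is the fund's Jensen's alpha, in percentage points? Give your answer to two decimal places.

CAPM expected return = Rf + β(Rm − Rf) = 4.6% + 1.20 × (8.6% − 4.6%) = 4.6 + 1.20 × 4.00 = 9.4000%
Jensen's α = Rp − E[R] = 11.9% − 9.4000% = 2.5000

2.50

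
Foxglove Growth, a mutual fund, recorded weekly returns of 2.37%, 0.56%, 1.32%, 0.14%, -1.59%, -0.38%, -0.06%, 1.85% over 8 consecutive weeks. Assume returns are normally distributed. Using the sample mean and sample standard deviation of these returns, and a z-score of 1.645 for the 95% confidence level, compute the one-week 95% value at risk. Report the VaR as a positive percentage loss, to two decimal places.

1.59

μ = (2.37 + 0.56 + 1.32 + 0.14 − 1.59 − 0.38 − 0.06 + 1.85) / 8 = 0.5263%
Σ(r − μ)² = 11.5756; sample σ = √(11.5756/7) = 1.2859%
VaR = −(μ − z·σ) = −(0.5263 − 1.645 × 1.2859) = −(-1.5890) = 1.5890%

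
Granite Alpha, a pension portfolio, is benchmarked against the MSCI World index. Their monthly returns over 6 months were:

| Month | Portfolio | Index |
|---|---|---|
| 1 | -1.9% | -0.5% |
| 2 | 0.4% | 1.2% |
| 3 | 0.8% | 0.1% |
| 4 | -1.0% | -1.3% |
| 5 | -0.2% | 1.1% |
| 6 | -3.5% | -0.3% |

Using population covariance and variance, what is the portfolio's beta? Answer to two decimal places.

0.84

r̄p = -0.9000%,  r̄m = 0.0500%
Cov = Σ(rp − r̄p)(rm − r̄m) / 6 = 0.6517
Var(rm) = Σ(rm − r̄m)² / 6 = 0.7792
β = Cov / Var = 0.6517 / 0.7792 = 0.8364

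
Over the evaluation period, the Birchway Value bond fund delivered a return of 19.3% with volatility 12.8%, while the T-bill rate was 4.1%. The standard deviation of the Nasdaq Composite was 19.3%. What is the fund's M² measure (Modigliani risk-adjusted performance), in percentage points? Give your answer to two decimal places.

Sharpe = (Rp − Rf) / σp = (19.3% − 4.1%) / 12.8% = 1.1875
M² = Rf + Sharpe × σm = 4.1% + 1.1875 × 19.3% = 27.0188%

27.02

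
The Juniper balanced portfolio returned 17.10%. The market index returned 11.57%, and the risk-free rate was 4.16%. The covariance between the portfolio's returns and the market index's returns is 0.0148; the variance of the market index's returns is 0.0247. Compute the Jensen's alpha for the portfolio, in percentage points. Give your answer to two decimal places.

β = Cov / Var = 0.0148 / 0.0247 = 0.5992
E[R] = Rf + β(Rm − Rf) = 4.16% + 0.5992 × (11.57% − 4.16%) = 8.6001%
α = Rp − E[R] = 17.10% − 8.6001% = 8.4999

8.50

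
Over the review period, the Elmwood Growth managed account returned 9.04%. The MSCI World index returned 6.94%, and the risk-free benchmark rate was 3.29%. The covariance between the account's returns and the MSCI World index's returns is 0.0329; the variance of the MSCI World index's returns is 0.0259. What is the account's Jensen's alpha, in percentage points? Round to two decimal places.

β = Cov / Var = 0.0329 / 0.0259 = 1.2703
E[R] = Rf + β(Rm − Rf) = 3.29% + 1.2703 × (6.94% − 3.29%) = 7.9266%
α = Rp − E[R] = 9.04% − 7.9266% = 1.1134

1.11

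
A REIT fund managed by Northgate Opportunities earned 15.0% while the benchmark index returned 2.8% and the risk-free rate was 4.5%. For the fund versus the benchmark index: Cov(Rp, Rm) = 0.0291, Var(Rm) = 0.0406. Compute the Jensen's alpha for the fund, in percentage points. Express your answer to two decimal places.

11.72

β = Cov / Var = 0.0291 / 0.0406 = 0.7167
E[R] = Rf + β(Rm − Rf) = 4.5% + 0.7167 × (2.8% − 4.5%) = 3.2816%
α = Rp − E[R] = 15.0% − 3.2816% = 11.7184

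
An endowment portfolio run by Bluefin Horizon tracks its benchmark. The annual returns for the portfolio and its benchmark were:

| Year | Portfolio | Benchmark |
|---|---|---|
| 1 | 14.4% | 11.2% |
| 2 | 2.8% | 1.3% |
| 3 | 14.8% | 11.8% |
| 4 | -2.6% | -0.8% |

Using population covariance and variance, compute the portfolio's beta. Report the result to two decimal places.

r̄p = 7.3500%,  r̄m = 5.8750%
Cov = Σ(rp − r̄p)(rm − r̄m) / 4 = 42.2288
Var(rm) = Σ(rm − r̄m)² / 4 = 32.2369
β = Cov / Var = 42.2288 / 32.2369 = 1.3100

1.31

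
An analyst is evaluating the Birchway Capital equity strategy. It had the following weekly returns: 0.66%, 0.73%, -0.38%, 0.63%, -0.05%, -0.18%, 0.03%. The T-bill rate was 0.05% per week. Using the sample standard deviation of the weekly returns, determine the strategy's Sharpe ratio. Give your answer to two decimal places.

r̄ = (0.66 + 0.73 − 0.38 + 0.63 − 0.05 − 0.18 + 0.03) / 7 = 1.440 / 7 = 0.2057%
Σ(r − r̄)² = 1.2494; sample σ = √(1.2494/6) = 0.4563%
Sharpe = (r̄ − rf) / σ = (0.2057 − 0.05) / 0.4563 = 0.1557 / 0.4563 = 0.3412

0.34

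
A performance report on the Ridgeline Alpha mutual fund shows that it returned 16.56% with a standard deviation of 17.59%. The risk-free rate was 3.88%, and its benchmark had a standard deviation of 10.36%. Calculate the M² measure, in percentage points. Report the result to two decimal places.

Sharpe = (Rp − Rf) / σp = (16.56% − 3.88%) / 17.59% = 0.7209
M² = Rf + Sharpe × σm = 3.88% + 0.7209 × 10.36% = 11.3485%

11.35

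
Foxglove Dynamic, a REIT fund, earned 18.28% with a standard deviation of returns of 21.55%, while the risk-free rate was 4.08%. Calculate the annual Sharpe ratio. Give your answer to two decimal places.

0.66

Sharpe = (Rp − Rf) / σp = (18.28% − 4.08%) / 21.55% = 14.20% / 21.55% = 0.6589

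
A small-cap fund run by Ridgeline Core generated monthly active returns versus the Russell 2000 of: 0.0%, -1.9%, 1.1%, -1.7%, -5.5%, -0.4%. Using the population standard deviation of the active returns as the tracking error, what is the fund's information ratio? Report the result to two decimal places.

r̄ = (0 − 1.9 + 1.1 − 1.7 − 5.5 − 0.4) / 6 = -1.4000%
Population σ = √[Σ(r − r̄)² / 6] = √[26.3600 / 6] = √4.3933 = 2.0960%
IR = r̄ / tracking error = -1.4000 / 2.0960 = -0.6679

-0.67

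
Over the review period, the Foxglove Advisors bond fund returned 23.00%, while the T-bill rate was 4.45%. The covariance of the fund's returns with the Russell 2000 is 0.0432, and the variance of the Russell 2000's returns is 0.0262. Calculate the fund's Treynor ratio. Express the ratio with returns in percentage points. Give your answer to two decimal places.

β = Cov / Var = 0.0432 / 0.0262 = 1.6489
Treynor = (Rp − Rf) / β = (23.00% − 4.45%) / 1.6489 = 18.55 / 1.6489 = 11.2499

11.25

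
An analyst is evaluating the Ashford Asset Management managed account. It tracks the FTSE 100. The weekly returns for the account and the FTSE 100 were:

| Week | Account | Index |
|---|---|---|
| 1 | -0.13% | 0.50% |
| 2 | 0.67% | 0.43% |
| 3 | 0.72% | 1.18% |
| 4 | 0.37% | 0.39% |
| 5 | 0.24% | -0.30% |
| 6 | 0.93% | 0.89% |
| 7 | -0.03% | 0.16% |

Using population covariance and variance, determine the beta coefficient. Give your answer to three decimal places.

r̄p = 0.3957%,  r̄m = 0.4643%
Cov = Σ(rp − r̄p)(rm − r̄m) / 7 = 0.0974
Var(rm) = Σ(rm − r̄m)² / 7 = 0.1969
β = Cov / Var = 0.0974 / 0.1969 = 0.4947

0.495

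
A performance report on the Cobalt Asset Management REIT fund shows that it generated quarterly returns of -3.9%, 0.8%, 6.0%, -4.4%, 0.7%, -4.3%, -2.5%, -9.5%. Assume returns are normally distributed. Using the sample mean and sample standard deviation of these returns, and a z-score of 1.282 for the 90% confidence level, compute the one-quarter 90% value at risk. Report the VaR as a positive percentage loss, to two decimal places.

8.07

μ = (-3.9 + 0.8 + 6 − 4.4 + 0.7 − 4.3 − 2.5 − 9.5) / 8 = -2.1375%
Σ(r − μ)² = (-3.9 − (-2.1375))² + (0.8 − (-2.1375))² + … = 150.1388
σ = √[150.1388 / 7] = 4.6312%
VaR = −(μ − z·σ) = −(-2.1375 − 1.282 × 4.6312) = −(-8.0747) = 8.0747%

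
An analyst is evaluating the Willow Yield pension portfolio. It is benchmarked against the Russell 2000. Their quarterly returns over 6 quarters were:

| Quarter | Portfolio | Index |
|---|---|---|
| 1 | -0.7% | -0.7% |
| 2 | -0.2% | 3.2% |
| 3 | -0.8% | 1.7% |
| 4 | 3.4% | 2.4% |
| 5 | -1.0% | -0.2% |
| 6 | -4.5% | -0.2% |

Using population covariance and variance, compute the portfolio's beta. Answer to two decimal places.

0.89

r̄p = -0.6333%,  r̄m = 1.0333%
Cov = Σ(rp − r̄p)(rm − r̄m) / 6 = 1.9461
Var(rm) = Σ(rm − r̄m)² / 6 = 2.1756
β = Cov / Var = 1.9461 / 2.1756 = 0.8945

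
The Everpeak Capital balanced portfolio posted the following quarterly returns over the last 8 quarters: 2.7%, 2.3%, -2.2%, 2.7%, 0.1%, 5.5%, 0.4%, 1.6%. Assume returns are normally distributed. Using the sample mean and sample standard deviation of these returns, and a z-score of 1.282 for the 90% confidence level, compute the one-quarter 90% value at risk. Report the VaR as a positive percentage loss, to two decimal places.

1.28

r̄ = (2.7 + 2.3 − 2.2 + 2.7 + 0.1 + 5.5 + 0.4 + 1.6) / 8 = 13.10 / 8 = 1.6375%
Σ(r − r̄)² = 36.2388; sample σ = √(36.2388/7) = 2.2753%
VaR = −(r̄ − z·σ) = −(1.6375 − 1.282 × 2.2753) = −(-1.2794) = 1.2794%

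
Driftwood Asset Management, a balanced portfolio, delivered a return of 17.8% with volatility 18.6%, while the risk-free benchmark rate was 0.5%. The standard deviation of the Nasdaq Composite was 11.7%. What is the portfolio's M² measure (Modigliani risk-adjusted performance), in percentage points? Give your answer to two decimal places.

Sharpe = (Rp − Rf) / σp = (17.8% − 0.5%) / 18.6% = 0.9301
M² = Rf + Sharpe × σm = 0.5% + 0.9301 × 11.7% = 11.3822%

11.38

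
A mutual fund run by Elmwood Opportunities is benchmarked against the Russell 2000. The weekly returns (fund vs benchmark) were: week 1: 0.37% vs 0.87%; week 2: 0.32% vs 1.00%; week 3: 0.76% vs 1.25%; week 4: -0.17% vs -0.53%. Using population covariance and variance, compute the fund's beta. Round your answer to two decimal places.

0.44

r̄p = 0.3200%,  r̄m = 0.6475%
Cov = Σ(rp − r̄p)(rm − r̄m) / 4 = 0.2133
Var(rm) = Σ(rm − r̄m)² / 4 = 0.4808
β = Cov / Var = 0.2133 / 0.4808 = 0.4436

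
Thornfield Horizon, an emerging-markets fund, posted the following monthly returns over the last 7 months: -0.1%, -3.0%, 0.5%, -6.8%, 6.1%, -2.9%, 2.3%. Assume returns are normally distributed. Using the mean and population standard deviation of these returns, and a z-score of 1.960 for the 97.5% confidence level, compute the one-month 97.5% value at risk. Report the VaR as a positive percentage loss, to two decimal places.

8.12

Mean return μ = -3.90 / 7 = -0.5571%
Σ(r − μ)² = (-0.1 − (-0.5571))² + (-3 − (-0.5571))² + (0.5 − (-0.5571))² + … = 104.2371
population σ = √(104.2371 / 7) = √14.8910 = 3.8589%
VaR = −(μ − z·σ) = −(-0.5571 − 1.960 × 3.8589) = −(-8.1205) = 8.1205%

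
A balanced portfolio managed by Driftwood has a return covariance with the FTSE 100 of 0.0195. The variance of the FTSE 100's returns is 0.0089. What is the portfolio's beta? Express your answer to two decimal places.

β = Cov(Rp, Rm) / Var(Rm) = 0.0195 / 0.0089 = 2.1910

2.19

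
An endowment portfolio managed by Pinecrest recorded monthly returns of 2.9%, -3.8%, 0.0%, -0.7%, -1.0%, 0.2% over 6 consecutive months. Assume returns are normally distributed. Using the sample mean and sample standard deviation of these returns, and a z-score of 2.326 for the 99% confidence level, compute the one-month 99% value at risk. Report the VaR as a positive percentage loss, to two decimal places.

Mean return r̄ = -2.40 / 6 = -0.4000%
Σ(r − r̄)² = (2.9 − (-0.4000))² + (-3.8 − (-0.4000))² + (0 − (-0.4000))² + … = 23.4200
sample σ = √(23.4200 / 5) = √4.6840 = 2.1643%
VaR = −(r̄ − z·σ) = −(-0.4000 − 2.326 × 2.1643) = −(-5.4342) = 5.4342%

5.43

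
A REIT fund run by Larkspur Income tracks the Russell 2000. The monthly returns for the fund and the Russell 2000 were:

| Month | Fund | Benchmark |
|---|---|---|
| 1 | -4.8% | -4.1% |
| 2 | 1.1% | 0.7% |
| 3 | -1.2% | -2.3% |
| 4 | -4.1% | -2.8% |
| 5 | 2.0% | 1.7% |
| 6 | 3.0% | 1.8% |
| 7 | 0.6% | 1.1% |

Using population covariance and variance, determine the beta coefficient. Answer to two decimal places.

1.19

r̄p = -0.4857%,  r̄m = -0.5571%
Cov = Σ(rp − r̄p)(rm − r̄m) / 7 = 6.0365
Var(rm) = Σ(rm − r̄m)² / 7 = 5.0853
β = Cov / Var = 6.0365 / 5.0853 = 1.1870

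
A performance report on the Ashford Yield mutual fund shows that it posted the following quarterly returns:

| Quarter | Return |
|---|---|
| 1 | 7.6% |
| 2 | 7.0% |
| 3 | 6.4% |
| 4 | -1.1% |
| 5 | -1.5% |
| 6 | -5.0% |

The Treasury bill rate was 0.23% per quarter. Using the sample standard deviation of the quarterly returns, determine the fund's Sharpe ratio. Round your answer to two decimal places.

0.37

Mean return r̄ = 13.40 / 6 = 2.2333%
Σ(r − r̄)² = 146.2533; sample σ = √(146.2533/5) = 5.4084%
Sharpe = (r̄ − rf) / σ = (2.2333 − 0.23) / 5.4084 = 2.0033 / 5.4084 = 0.3704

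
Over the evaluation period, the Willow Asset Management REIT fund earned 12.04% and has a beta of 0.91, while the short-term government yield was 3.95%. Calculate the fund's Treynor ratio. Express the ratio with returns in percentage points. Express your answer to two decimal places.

8.89

Treynor = (Rp − Rf) / β = (12.04% − 3.95%) / 0.91 = 8.09 / 0.91 = 8.8901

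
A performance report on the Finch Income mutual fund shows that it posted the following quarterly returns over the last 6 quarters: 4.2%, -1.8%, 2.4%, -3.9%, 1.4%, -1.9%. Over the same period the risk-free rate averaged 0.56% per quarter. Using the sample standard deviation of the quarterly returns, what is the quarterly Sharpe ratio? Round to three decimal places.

-0.160

r̄ = (4.2 − 1.8 + 2.4 − 3.9 + 1.4 − 1.9) / 6 = 0.0667%
Σ(r − r̄)² = (4.2 − 0.0667)² + (-1.8 − 0.0667)² + … = 47.3933
σ = √[47.3933 / 5] = 3.0787%
Sharpe = (r̄ − rf) / σ = (0.0667 − 0.56) / 3.0787 = -0.4933 / 3.0787 = -0.1602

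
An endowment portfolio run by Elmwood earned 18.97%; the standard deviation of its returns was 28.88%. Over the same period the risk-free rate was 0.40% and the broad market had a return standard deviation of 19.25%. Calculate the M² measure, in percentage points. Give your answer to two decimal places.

12.78

Sharpe = (Rp − Rf) / σp = (18.97% − 0.40%) / 28.88% = 0.6430
M² = Rf + Sharpe × σm = 0.40% + 0.6430 × 19.25% = 12.7778%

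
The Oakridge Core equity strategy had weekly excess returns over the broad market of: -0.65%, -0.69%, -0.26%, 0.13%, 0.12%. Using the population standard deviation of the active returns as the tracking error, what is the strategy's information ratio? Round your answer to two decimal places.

Mean return r̄ = -1.350 / 5 = -0.2700%
Σ(r − r̄)² = (-0.65 − (-0.2700))² + (-0.69 − (-0.2700))² + … = 0.6330
σ = √[0.6330 / 5] = 0.3558%
IR = r̄ / tracking error = -0.2700 / 0.3558 = -0.7589

-0.76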